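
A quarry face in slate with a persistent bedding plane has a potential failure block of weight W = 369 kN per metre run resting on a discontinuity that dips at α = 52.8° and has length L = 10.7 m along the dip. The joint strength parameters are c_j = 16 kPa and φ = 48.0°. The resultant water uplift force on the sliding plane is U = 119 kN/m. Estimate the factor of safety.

FS = 0.98

Resolving the block weight along and normal to the plane and applying the Mohr–Coulomb strength on the joint:
N' = W cosα − U = 369·cos52.8° − 119 = 104.1 kN/m
Driving force T = W sinα = 369·sin52.8° = 293.9 kN/m
Resisting force R = c_j·L + N'·tanφ = 16·10.7 + 104.1·tan48.0° = 171.2 + 115.6 = 286.8 kN/m
FS = R / T = 286.8 / 293.9 = 0.976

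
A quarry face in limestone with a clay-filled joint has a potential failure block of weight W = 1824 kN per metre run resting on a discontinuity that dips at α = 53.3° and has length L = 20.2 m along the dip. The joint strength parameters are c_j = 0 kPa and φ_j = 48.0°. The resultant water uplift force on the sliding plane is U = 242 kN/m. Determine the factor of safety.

Resolving the block weight along and normal to the plane and applying the Mohr–Coulomb strength on the joint:
N' = W cosα − U = 1824·cos53.3° − 242 = 848.1 kN/m
Driving force T = W sinα = 1824·sin53.3° = 1462.4 kN/m
Resisting force R = c_j·L + N'·tanφ_j = 0·20.2 + 848.1·tan48.0° = 0.0 + 941.9 = 941.9 kN/m
FS = R / T = 941.9 / 1462.4 = 0.644

FS = 0.64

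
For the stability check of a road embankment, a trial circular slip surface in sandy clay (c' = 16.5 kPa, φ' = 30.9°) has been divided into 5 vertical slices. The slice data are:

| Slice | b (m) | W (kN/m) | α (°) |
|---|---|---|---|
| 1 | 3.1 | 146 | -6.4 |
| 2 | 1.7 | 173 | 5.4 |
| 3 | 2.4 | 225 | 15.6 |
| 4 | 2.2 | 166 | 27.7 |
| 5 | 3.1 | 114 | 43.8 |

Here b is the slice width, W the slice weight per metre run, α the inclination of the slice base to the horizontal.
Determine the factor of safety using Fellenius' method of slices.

FS = 3.18

Ordinary method of slices: FS = Σ[c'·Δl_i + (W_i cosα_i)·tanφ'] / Σ W_i sinα_i, with Δl_i = b_i / cosα_i.
Slice 1: Δl = 3.1/cos(-6.4°) = 3.119 m; N'_1 = 146·cos(-6.4°) = 145.1; c'Δl = 51.47; W sinα = -16.3
Slice 2: Δl = 1.7/cos5.4° = 1.708 m; N'_2 = 173·cos5.4° = 172.2; c'Δl = 28.18; W sinα = 16.3
Slice 3: Δl = 2.4/cos15.6° = 2.492 m; N'_3 = 225·cos15.6° = 216.7; c'Δl = 41.11; W sinα = 60.5
Slice 4: Δl = 2.2/cos27.7° = 2.485 m; N'_4 = 166·cos27.7° = 147.0; c'Δl = 41.00; W sinα = 77.2
Slice 5: Δl = 3.1/cos43.8° = 4.295 m; N'_5 = 114·cos43.8° = 82.3; c'Δl = 70.87; W sinα = 78.9
Σc'Δl = 232.6 kN/m; ΣN' = 763.3 kN/m; ΣW sinα = 216.6 kN/m
Resisting = 232.6 + 763.3·tan30.9° = 232.6 + 456.8 = 689.4 kN/m
FS = 689.4 / 216.6 = 3.183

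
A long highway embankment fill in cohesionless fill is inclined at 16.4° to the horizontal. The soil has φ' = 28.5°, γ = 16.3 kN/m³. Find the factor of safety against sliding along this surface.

For a dry cohesionless infinite slope the factor of safety is FS = tanφ' / tanβ.
FS = tan28.5° / tan16.4° = 0.5430 / 0.2943 = 1.845

FS = 1.84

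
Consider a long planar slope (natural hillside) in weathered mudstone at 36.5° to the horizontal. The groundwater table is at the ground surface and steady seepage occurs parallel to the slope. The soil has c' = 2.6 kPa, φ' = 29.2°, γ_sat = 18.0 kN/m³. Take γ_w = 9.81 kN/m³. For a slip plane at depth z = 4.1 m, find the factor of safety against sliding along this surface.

With seepage parallel to the slope and the water table at the surface, the effective normal stress on the slip plane uses the buoyant unit weight γ' = γ_sat − γ_w while the driving shear stress uses γ_sat:
FS = [c' + γ' z cos²β tanφ'] / [γ_sat z sinβ cosβ]
γ' = 18.0 − 9.81 = 8.19 kN/m³
Numerator = 2.6 + 8.19·4.1·cos²36.5°·tan29.2° = 2.6 + 8.19·4.1·0.6462·0.5589 = 14.727 kPa
Denominator = 18.0·4.1·sin36.5°·cos36.5° = 18.0·4.1·0.5948·0.8039 = 35.288 kPa
FS = 14.727 / 35.288 = 0.417

FS = 0.42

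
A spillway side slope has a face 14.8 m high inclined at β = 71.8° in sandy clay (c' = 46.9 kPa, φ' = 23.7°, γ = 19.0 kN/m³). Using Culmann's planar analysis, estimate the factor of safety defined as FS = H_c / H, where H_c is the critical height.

H_c = (4c'/γ) · sinβ cosφ' / [1 − cos(β − φ')]
    = (4·46.9/19.0) · sin71.8°·cos23.7° / [1 − cos48.1°]
    = 9.874 · 0.8699 / 0.3322 = 25.86 m
FS = H_c / H = 25.86 / 14.8 = 1.747

FS = 1.75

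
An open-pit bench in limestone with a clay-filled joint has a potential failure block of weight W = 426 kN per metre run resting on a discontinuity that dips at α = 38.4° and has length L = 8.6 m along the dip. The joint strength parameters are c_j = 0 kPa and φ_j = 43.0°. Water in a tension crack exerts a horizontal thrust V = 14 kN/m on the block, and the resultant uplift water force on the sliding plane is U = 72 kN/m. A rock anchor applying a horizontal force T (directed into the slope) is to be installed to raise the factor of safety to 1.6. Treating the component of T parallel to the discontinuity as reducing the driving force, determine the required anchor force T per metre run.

T = 112 kN/m

Resolving forces along and normal to the sliding plane, with the horizontal anchor force T adding T·sinα to the effective normal force and T·cosα acting up the plane against the driving force:
FS = [c_jL + (W cosα − U − V sinα + T sinα) tanφ_j] / [W sinα + V cosα − T cosα]
Without the anchor: N' = 253.2 kN/m, driving T_d = 275.6 kN/m, resisting R = 0·8.6 + 253.2·tan43.0° = 236.1 kN/m, FS = 0.86.
Setting FS = 1.6 and solving for T:
1.6·(275.6 − T cos38.4°) = 236.1 + T sin38.4°·tan43.0°
T·(sin38.4°·tan43.0° + 1.6·cos38.4°) = 1.6·275.6 − 236.1
T·(0.6211·0.9325 + 1.6·0.7837) = 440.9 − 236.1 = 204.9
T·1.8331 = 204.9
T = 111.8 kN/m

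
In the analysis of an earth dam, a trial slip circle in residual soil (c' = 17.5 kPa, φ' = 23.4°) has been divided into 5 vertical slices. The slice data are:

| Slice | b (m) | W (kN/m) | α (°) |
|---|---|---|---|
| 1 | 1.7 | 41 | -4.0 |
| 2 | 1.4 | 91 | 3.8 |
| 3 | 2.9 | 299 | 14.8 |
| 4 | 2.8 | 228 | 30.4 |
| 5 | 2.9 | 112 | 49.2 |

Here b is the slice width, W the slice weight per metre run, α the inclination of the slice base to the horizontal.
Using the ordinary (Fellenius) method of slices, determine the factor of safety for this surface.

Ordinary method of slices: FS = Σ[c'·Δl_i + (W_i cosα_i)·tanφ'] / Σ W_i sinα_i, with Δl_i = b_i / cosα_i.
Slice 1: Δl = 1.7/cos(-4.0°) = 1.704 m; N'_1 = 41·cos(-4.0°) = 40.9; c'Δl = 29.82; W sinα = -2.9
Slice 2: Δl = 1.4/cos3.8° = 1.403 m; N'_2 = 91·cos3.8° = 90.8; c'Δl = 24.55; W sinα = 6.0
Slice 3: Δl = 2.9/cos14.8° = 3.000 m; N'_3 = 299·cos14.8° = 289.1; c'Δl = 52.49; W sinα = 76.4
Slice 4: Δl = 2.8/cos30.4° = 3.246 m; N'_4 = 228·cos30.4° = 196.7; c'Δl = 56.81; W sinα = 115.4
Slice 5: Δl = 2.9/cos49.2° = 4.438 m; N'_5 = 112·cos49.2° = 73.2; c'Δl = 77.67; W sinα = 84.8
Σc'Δl = 241.3 kN/m; ΣN' = 690.6 kN/m; ΣW sinα = 279.7 kN/m
Resisting = 241.3 + 690.6·tan23.4° = 241.3 + 298.9 = 540.2 kN/m
FS = 540.2 / 279.7 = 1.931

FS = 1.93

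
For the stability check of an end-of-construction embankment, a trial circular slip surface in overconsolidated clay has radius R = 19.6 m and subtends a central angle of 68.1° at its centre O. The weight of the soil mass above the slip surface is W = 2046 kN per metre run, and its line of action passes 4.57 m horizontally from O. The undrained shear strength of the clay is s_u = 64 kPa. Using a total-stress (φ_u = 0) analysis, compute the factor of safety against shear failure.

FS = 3.13

Taking moments about the centre O, the resisting moment is provided by the undrained shear strength acting along the arc:
Arc length L_a = R·θ = 19.6·(68.1°·π/180) = 19.6·1.1886 = 23.30 m
M_R = s_u·L_a·R = 64·23.30·19.6 = 29222.4 kN·m/m
M_D = W·d = 2046·4.57 = 9350.2 kN·m/m
FS = M_R / M_D = 29222.4 / 9350.2 = 3.125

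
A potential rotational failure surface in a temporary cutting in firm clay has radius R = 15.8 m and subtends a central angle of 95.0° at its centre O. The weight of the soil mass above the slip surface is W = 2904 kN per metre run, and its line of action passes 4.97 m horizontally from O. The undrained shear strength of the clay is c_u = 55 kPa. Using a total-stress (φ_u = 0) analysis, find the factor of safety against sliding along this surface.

Taking moments about the centre O, the resisting moment is provided by the undrained shear strength acting along the arc:
Arc length L_a = R·θ = 15.8·(95.0°·π/180) = 15.8·1.6581 = 26.20 m
M_R = c_u·L_a·R = 55·26.20·15.8 = 22765.5 kN·m/m
M_D = W·d = 2904·4.97 = 14432.9 kN·m/m
FS = M_R / M_D = 22765.5 / 14432.9 = 1.577

FS = 1.58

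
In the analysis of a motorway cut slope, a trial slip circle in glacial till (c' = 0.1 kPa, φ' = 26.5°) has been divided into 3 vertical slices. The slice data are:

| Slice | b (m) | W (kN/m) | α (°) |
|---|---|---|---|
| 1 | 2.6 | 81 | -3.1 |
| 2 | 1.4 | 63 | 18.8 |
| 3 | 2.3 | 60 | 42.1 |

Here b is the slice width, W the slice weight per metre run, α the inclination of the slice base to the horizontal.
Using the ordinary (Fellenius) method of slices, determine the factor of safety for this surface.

Ordinary method of slices: FS = Σ[c'·Δl_i + (W_i cosα_i)·tanφ'] / Σ W_i sinα_i, with Δl_i = b_i / cosα_i.
Slice 1: Δl = 2.6/cos(-3.1°) = 2.604 m; N'_1 = 81·cos(-3.1°) = 80.9; c'Δl = 0.26; W sinα = -4.4
Slice 2: Δl = 1.4/cos18.8° = 1.479 m; N'_2 = 63·cos18.8° = 59.6; c'Δl = 0.15; W sinα = 20.3
Slice 3: Δl = 2.3/cos42.1° = 3.100 m; N'_3 = 60·cos42.1° = 44.5; c'Δl = 0.31; W sinα = 40.2
Σc'Δl = 0.7 kN/m; ΣN' = 185.0 kN/m; ΣW sinα = 56.1 kN/m
Resisting = 0.7 + 185.0·tan26.5° = 0.7 + 92.3 = 93.0 kN/m
FS = 93.0 / 56.1 = 1.656

FS = 1.66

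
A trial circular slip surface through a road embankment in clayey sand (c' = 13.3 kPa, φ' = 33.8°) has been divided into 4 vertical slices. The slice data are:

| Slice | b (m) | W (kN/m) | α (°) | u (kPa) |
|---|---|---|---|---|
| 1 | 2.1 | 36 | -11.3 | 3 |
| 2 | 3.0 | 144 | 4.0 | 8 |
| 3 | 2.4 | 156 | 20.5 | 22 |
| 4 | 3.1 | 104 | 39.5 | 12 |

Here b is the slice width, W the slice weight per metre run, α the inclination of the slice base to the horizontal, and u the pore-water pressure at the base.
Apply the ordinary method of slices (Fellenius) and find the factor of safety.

Ordinary method of slices: FS = Σ[c'·Δl_i + (W_i cosα_i − u_i·Δl_i)·tanφ'] / Σ W_i sinα_i, with Δl_i = b_i / cosα_i.
Slice 1: Δl = 2.1/cos(-11.3°) = 2.142 m; N'_1 = 36·cos(-11.3°) − 3·2.142 = 28.9; c'Δl = 28.48; W sinα = -7.1
Slice 2: Δl = 3.0/cos4.0° = 3.007 m; N'_2 = 144·cos4.0° − 8·3.007 = 119.6; c'Δl = 40.00; W sinα = 10.0
Slice 3: Δl = 2.4/cos20.5° = 2.562 m; N'_3 = 156·cos20.5° − 22·2.562 = 89.8; c'Δl = 34.08; W sinα = 54.6
Slice 4: Δl = 3.1/cos39.5° = 4.017 m; N'_4 = 104·cos39.5° − 12·4.017 = 32.0; c'Δl = 53.43; W sinα = 66.2
Σc'Δl = 156.0 kN/m; ΣN' = 270.3 kN/m; ΣW sinα = 123.8 kN/m
Resisting = 156.0 + 270.3·tan33.8° = 156.0 + 180.9 = 336.9 kN/m
FS = 336.9 / 123.8 = 2.722

FS = 2.72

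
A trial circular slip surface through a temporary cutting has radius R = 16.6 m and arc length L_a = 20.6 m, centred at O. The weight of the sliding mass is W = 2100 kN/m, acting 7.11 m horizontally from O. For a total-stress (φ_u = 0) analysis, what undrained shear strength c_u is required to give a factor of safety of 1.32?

FS = c_u·L_a·R / (W·d), so c_u = FS·W·d / (L_a·R).
c_u = 1.32·2100·7.11 / (20.60·16.6) = 19708.9 / 341.96 = 57.64 kPa

c_u = 57.6 kPa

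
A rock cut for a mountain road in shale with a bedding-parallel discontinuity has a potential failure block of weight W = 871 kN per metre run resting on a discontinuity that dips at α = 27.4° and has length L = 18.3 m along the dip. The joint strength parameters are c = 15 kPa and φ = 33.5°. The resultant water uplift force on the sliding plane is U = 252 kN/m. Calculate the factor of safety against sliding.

Resolving the block weight along and normal to the plane and applying the Mohr–Coulomb strength on the joint:
N' = W cosα − U = 871·cos27.4° − 252 = 521.3 kN/m
Driving force T = W sinα = 871·sin27.4° = 400.8 kN/m
Resisting force R = c·L + N'·tanφ = 15·18.3 + 521.3·tan33.5° = 274.5 + 345.0 = 619.5 kN/m
FS = R / T = 619.5 / 400.8 = 1.546

FS = 1.55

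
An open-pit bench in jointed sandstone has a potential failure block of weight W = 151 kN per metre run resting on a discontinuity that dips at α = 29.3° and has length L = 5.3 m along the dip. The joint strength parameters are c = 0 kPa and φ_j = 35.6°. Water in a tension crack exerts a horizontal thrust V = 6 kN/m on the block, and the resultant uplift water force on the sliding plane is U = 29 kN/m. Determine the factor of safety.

FS = 0.90

Resolving the block weight along and normal to the plane and applying the Mohr–Coulomb strength on the joint:
N' = W cosα − U − V sinα = 151·cos29.3° − 29 − 6·sin29.3° = 99.7 kN/m
Driving force T = W sinα + V cosα = 151·sin29.3° + 6·cos29.3° = 79.1 kN/m
Resisting force R = c·L + N'·tanφ_j = 0·5.3 + 99.7·tan35.6° = 0.0 + 71.4 = 71.4 kN/m
FS = R / T = 71.4 / 79.1 = 0.902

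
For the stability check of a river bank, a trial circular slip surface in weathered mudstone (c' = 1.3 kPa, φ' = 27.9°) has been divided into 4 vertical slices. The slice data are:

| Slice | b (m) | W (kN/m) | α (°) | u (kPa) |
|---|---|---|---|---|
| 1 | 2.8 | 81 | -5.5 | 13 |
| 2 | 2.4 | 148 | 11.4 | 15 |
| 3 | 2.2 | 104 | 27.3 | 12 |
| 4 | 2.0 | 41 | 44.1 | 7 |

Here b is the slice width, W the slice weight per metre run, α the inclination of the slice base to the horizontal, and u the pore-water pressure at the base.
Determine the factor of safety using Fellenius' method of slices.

FS = 1.36

Ordinary method of slices: FS = Σ[c'·Δl_i + (W_i cosα_i − u_i·Δl_i)·tanφ'] / Σ W_i sinα_i, with Δl_i = b_i / cosα_i.
Slice 1: Δl = 2.8/cos(-5.5°) = 2.813 m; N'_1 = 81·cos(-5.5°) − 13·2.813 = 44.1; c'Δl = 3.66; W sinα = -7.8
Slice 2: Δl = 2.4/cos11.4° = 2.448 m; N'_2 = 148·cos11.4° − 15·2.448 = 108.4; c'Δl = 3.18; W sinα = 29.3
Slice 3: Δl = 2.2/cos27.3° = 2.476 m; N'_3 = 104·cos27.3° − 12·2.476 = 62.7; c'Δl = 3.22; W sinα = 47.7
Slice 4: Δl = 2.0/cos44.1° = 2.785 m; N'_4 = 41·cos44.1° − 7·2.785 = 9.9; c'Δl = 3.62; W sinα = 28.5
Σc'Δl = 13.7 kN/m; ΣN' = 225.1 kN/m; ΣW sinα = 97.7 kN/m
Resisting = 13.7 + 225.1·tan27.9° = 13.7 + 119.2 = 132.8 kN/m
FS = 132.8 / 97.7 = 1.359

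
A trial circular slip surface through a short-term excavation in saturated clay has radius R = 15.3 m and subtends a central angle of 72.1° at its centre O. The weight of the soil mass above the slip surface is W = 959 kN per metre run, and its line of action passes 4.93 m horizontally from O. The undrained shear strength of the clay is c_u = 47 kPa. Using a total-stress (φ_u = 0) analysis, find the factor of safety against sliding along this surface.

FS = 2.93

Taking moments about the centre O, the resisting moment is provided by the undrained shear strength acting along the arc:
Arc length L_a = R·θ = 15.3·(72.1°·π/180) = 15.3·1.2584 = 19.25 m
M_R = c_u·L_a·R = 47·19.25·15.3 = 13845.0 kN·m/m
M_D = W·d = 959·4.93 = 4727.9 kN·m/m
FS = M_R / M_D = 13845.0 / 4727.9 = 2.928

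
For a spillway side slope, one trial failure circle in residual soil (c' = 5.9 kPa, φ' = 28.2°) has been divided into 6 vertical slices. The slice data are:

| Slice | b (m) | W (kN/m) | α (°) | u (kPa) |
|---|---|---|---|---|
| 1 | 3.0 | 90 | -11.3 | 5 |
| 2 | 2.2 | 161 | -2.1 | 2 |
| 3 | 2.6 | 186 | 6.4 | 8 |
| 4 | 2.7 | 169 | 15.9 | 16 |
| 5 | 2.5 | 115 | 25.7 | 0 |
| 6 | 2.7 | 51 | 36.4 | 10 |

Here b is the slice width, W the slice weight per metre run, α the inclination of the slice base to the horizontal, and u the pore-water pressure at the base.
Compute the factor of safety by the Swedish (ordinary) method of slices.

Ordinary method of slices: FS = Σ[c'·Δl_i + (W_i cosα_i − u_i·Δl_i)·tanφ'] / Σ W_i sinα_i, with Δl_i = b_i / cosα_i.
Slice 1: Δl = 3.0/cos(-11.3°) = 3.059 m; N'_1 = 90·cos(-11.3°) − 5·3.059 = 73.0; c'Δl = 18.05; W sinα = -17.6
Slice 2: Δl = 2.2/cos(-2.1°) = 2.201 m; N'_2 = 161·cos(-2.1°) − 2·2.201 = 156.5; c'Δl = 12.99; W sinα = -5.9
Slice 3: Δl = 2.6/cos6.4° = 2.616 m; N'_3 = 186·cos6.4° − 8·2.616 = 163.9; c'Δl = 15.44; W sinα = 20.7
Slice 4: Δl = 2.7/cos15.9° = 2.807 m; N'_4 = 169·cos15.9° − 16·2.807 = 117.6; c'Δl = 16.56; W sinα = 46.3
Slice 5: Δl = 2.5/cos25.7° = 2.774 m; N'_5 = 115·cos25.7° − 0·2.774 = 103.6; c'Δl = 16.37; W sinα = 49.9
Slice 6: Δl = 2.7/cos36.4° = 3.354 m; N'_6 = 51·cos36.4° − 10·3.354 = 7.5; c'Δl = 19.79; W sinα = 30.3
Σc'Δl = 99.2 kN/m; ΣN' = 622.1 kN/m; ΣW sinα = 123.6 kN/m
Resisting = 99.2 + 622.1·tan28.2° = 99.2 + 333.6 = 432.8 kN/m
FS = 432.8 / 123.6 = 3.500

FS = 3.50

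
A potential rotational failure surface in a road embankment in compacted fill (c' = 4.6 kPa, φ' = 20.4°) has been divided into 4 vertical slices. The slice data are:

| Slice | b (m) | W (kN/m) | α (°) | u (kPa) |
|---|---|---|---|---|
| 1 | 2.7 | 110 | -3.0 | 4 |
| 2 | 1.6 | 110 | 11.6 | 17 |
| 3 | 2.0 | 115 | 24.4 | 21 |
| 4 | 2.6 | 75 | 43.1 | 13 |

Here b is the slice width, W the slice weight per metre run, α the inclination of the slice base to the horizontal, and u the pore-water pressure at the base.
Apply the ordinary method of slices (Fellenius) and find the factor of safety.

FS = 1.20

Ordinary method of slices: FS = Σ[c'·Δl_i + (W_i cosα_i − u_i·Δl_i)·tanφ'] / Σ W_i sinα_i, with Δl_i = b_i / cosα_i.
Slice 1: Δl = 2.7/cos(-3.0°) = 2.704 m; N'_1 = 110·cos(-3.0°) − 4·2.704 = 99.0; c'Δl = 12.44; W sinα = -5.8
Slice 2: Δl = 1.6/cos11.6° = 1.633 m; N'_2 = 110·cos11.6° − 17·1.633 = 80.0; c'Δl = 7.51; W sinα = 22.1
Slice 3: Δl = 2.0/cos24.4° = 2.196 m; N'_3 = 115·cos24.4° − 21·2.196 = 58.6; c'Δl = 10.10; W sinα = 47.5
Slice 4: Δl = 2.6/cos43.1° = 3.561 m; N'_4 = 75·cos43.1° − 13·3.561 = 8.5; c'Δl = 16.38; W sinα = 51.2
Σc'Δl = 46.4 kN/m; ΣN' = 246.1 kN/m; ΣW sinα = 115.1 kN/m
Resisting = 46.4 + 246.1·tan20.4° = 46.4 + 91.5 = 138.0 kN/m
FS = 138.0 / 115.1 = 1.198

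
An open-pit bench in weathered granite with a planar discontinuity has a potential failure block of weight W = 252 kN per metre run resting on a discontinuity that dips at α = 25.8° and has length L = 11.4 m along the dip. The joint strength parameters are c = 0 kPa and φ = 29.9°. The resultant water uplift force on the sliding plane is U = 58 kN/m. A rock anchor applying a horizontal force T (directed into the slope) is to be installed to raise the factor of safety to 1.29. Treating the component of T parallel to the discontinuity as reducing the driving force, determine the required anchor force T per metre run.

Resolving forces along and normal to the sliding plane, with the horizontal anchor force T adding T·sinα to the effective normal force and T·cosα acting up the plane against the driving force:
FS = [cL + (W cosα − U + T sinα) tanφ] / [W sinα − T cosα]
Without the anchor: N' = 168.9 kN/m, driving T_d = 109.7 kN/m, resisting R = 0·11.4 + 168.9·tan29.9° = 97.1 kN/m, FS = 0.89.
Setting FS = 1.29 and solving for T:
1.29·(109.7 − T cos25.8°) = 97.1 + T sin25.8°·tan29.9°
T·(sin25.8°·tan29.9° + 1.29·cos25.8°) = 1.29·109.7 − 97.1
T·(0.4352·0.5750 + 1.29·0.9003) = 141.5 − 97.1 = 44.4
T·1.4117 = 44.4
T = 31.4 kN/m

T = 31 kN/m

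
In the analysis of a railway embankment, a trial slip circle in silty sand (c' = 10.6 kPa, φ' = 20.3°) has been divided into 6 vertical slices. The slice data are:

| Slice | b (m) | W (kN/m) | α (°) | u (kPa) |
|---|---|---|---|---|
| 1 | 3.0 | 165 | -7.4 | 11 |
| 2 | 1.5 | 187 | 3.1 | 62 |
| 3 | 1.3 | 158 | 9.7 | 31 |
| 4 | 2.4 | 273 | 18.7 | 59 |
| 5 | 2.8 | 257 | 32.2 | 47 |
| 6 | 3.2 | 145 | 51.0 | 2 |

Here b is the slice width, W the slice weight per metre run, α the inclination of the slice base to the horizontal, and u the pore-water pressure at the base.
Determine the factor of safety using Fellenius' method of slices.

FS = 1.12

Ordinary method of slices: FS = Σ[c'·Δl_i + (W_i cosα_i − u_i·Δl_i)·tanφ'] / Σ W_i sinα_i, with Δl_i = b_i / cosα_i.
Slice 1: Δl = 3.0/cos(-7.4°) = 3.025 m; N'_1 = 165·cos(-7.4°) − 11·3.025 = 130.3; c'Δl = 32.07; W sinα = -21.3
Slice 2: Δl = 1.5/cos3.1° = 1.502 m; N'_2 = 187·cos3.1° − 62·1.502 = 93.6; c'Δl = 15.92; W sinα = 10.1
Slice 3: Δl = 1.3/cos9.7° = 1.319 m; N'_3 = 158·cos9.7° − 31·1.319 = 114.9; c'Δl = 13.98; W sinα = 26.6
Slice 4: Δl = 2.4/cos18.7° = 2.534 m; N'_4 = 273·cos18.7° − 59·2.534 = 109.1; c'Δl = 26.86; W sinα = 87.5
Slice 5: Δl = 2.8/cos32.2° = 3.309 m; N'_5 = 257·cos32.2° − 47·3.309 = 62.0; c'Δl = 35.07; W sinα = 136.9
Slice 6: Δl = 3.2/cos51.0° = 5.085 m; N'_6 = 145·cos51.0° − 2·5.085 = 81.1; c'Δl = 53.90; W sinα = 112.7
Σc'Δl = 177.8 kN/m; ΣN' = 590.9 kN/m; ΣW sinα = 352.6 kN/m
Resisting = 177.8 + 590.9·tan20.3° = 177.8 + 218.6 = 396.4 kN/m
FS = 396.4 / 352.6 = 1.124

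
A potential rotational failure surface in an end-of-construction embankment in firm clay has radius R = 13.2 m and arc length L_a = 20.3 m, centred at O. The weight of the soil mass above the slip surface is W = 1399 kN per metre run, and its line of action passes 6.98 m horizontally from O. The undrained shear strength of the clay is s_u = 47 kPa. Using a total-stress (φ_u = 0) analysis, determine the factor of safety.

FS = 1.29

Taking moments about the centre O, the resisting moment is provided by the undrained shear strength acting along the arc:
M_R = s_u·L_a·R = 47·20.30·13.2 = 12594.1 kN·m/m
M_D = W·d = 1399·6.98 = 9765.0 kN·m/m
FS = M_R / M_D = 12594.1 / 9765.0 = 1.290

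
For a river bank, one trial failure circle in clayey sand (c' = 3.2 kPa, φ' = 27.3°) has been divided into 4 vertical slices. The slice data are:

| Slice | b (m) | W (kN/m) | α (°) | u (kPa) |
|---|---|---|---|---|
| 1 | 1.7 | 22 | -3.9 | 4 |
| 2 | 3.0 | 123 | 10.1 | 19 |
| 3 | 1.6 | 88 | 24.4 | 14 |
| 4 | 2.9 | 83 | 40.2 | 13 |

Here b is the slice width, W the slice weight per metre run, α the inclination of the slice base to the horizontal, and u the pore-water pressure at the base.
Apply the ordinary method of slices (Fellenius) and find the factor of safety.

FS = 0.99

Ordinary method of slices: FS = Σ[c'·Δl_i + (W_i cosα_i − u_i·Δl_i)·tanφ'] / Σ W_i sinα_i, with Δl_i = b_i / cosα_i.
Slice 1: Δl = 1.7/cos(-3.9°) = 1.704 m; N'_1 = 22·cos(-3.9°) − 4·1.704 = 15.1; c'Δl = 5.45; W sinα = -1.5
Slice 2: Δl = 3.0/cos10.1° = 3.047 m; N'_2 = 123·cos10.1° − 19·3.047 = 63.2; c'Δl = 9.75; W sinα = 21.6
Slice 3: Δl = 1.6/cos24.4° = 1.757 m; N'_3 = 88·cos24.4° − 14·1.757 = 55.5; c'Δl = 5.62; W sinα = 36.4
Slice 4: Δl = 2.9/cos40.2° = 3.797 m; N'_4 = 83·cos40.2° − 13·3.797 = 14.0; c'Δl = 12.15; W sinα = 53.6
Σc'Δl = 33.0 kN/m; ΣN' = 147.9 kN/m; ΣW sinα = 110.0 kN/m
Resisting = 33.0 + 147.9·tan27.3° = 33.0 + 76.3 = 109.3 kN/m
FS = 109.3 / 110.0 = 0.994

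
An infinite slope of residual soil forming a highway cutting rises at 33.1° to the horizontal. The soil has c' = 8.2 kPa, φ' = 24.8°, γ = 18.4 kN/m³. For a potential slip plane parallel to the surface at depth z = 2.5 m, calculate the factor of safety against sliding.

FS = 1.10

For an infinite slope with a slip plane parallel to the surface (no pore pressure): FS = [c' + γz cos²β tanφ'] / [γz sinβ cosβ].
γz = 18.4·2.5 = 46.00 kN/m²
Numerator = 8.2 + 46.00·cos²33.1°·tan24.8° = 8.2 + 46.00·0.7018·0.4621 = 23.116 kPa
Denominator = 46.00·sin33.1°·cos33.1° = 46.00·0.5461·0.8377 = 21.044 kPa
FS = 23.116 / 21.044 = 1.098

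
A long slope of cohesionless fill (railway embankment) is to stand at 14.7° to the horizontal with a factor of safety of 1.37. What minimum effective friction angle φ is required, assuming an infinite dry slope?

FS = tanφ/tanβ ⇒ tanφ = FS · tanβ = 1.37 · tan14.7° = 0.3594
φ = arctan(0.3594) = 19.77°

φ = 19.8°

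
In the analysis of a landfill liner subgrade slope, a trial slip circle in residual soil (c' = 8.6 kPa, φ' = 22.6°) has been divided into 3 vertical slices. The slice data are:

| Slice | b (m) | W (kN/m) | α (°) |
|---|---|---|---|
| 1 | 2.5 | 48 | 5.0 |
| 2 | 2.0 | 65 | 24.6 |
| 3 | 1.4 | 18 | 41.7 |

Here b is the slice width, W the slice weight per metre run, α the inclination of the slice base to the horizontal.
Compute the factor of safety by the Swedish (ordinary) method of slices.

Ordinary method of slices: FS = Σ[c'·Δl_i + (W_i cosα_i)·tanφ'] / Σ W_i sinα_i, with Δl_i = b_i / cosα_i.
Slice 1: Δl = 2.5/cos5.0° = 2.510 m; N'_1 = 48·cos5.0° = 47.8; c'Δl = 21.58; W sinα = 4.2
Slice 2: Δl = 2.0/cos24.6° = 2.200 m; N'_2 = 65·cos24.6° = 59.1; c'Δl = 18.92; W sinα = 27.1
Slice 3: Δl = 1.4/cos41.7° = 1.875 m; N'_3 = 18·cos41.7° = 13.4; c'Δl = 16.13; W sinα = 12.0
Σc'Δl = 56.6 kN/m; ΣN' = 120.4 kN/m; ΣW sinα = 43.2 kN/m
Resisting = 56.6 + 120.4·tan22.6° = 56.6 + 50.1 = 106.7 kN/m
FS = 106.7 / 43.2 = 2.470

FS = 2.47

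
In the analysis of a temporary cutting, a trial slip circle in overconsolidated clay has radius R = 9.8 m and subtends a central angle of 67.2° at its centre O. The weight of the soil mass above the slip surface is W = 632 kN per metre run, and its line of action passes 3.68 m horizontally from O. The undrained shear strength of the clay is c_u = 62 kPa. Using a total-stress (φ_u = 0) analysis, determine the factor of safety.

FS = 3.00

Taking moments about the centre O, the resisting moment is provided by the undrained shear strength acting along the arc:
Arc length L_a = R·θ = 9.8·(67.2°·π/180) = 9.8·1.1729 = 11.49 m
M_R = c_u·L_a·R = 62·11.49·9.8 = 6983.8 kN·m/m
M_D = W·d = 632·3.68 = 2325.8 kN·m/m
FS = M_R / M_D = 6983.8 / 2325.8 = 3.003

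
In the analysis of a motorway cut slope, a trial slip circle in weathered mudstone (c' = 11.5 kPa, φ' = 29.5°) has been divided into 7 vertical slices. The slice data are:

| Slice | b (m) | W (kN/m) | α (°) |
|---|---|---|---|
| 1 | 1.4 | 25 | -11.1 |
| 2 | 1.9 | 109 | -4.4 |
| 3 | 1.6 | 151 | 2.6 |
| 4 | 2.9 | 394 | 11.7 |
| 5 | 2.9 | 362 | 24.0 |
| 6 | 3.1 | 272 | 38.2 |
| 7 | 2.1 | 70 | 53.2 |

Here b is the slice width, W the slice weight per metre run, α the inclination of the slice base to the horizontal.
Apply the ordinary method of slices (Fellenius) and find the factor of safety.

FS = 2.08

Ordinary method of slices: FS = Σ[c'·Δl_i + (W_i cosα_i)·tanφ'] / Σ W_i sinα_i, with Δl_i = b_i / cosα_i.
Slice 1: Δl = 1.4/cos(-11.1°) = 1.427 m; N'_1 = 25·cos(-11.1°) = 24.5; c'Δl = 16.41; W sinα = -4.8
Slice 2: Δl = 1.9/cos(-4.4°) = 1.906 m; N'_2 = 109·cos(-4.4°) = 108.7; c'Δl = 21.91; W sinα = -8.4
Slice 3: Δl = 1.6/cos2.6° = 1.602 m; N'_3 = 151·cos2.6° = 150.8; c'Δl = 18.42; W sinα = 6.8
Slice 4: Δl = 2.9/cos11.7° = 2.962 m; N'_4 = 394·cos11.7° = 385.8; c'Δl = 34.06; W sinα = 79.9
Slice 5: Δl = 2.9/cos24.0° = 3.174 m; N'_5 = 362·cos24.0° = 330.7; c'Δl = 36.51; W sinα = 147.2
Slice 6: Δl = 3.1/cos38.2° = 3.945 m; N'_6 = 272·cos38.2° = 213.8; c'Δl = 45.36; W sinα = 168.2
Slice 7: Δl = 2.1/cos53.2° = 3.506 m; N'_7 = 70·cos53.2° = 41.9; c'Δl = 40.32; W sinα = 56.1
Σc'Δl = 213.0 kN/m; ΣN' = 1256.3 kN/m; ΣW sinα = 445.1 kN/m
Resisting = 213.0 + 1256.3·tan29.5° = 213.0 + 710.8 = 923.7 kN/m
FS = 923.7 / 445.1 = 2.075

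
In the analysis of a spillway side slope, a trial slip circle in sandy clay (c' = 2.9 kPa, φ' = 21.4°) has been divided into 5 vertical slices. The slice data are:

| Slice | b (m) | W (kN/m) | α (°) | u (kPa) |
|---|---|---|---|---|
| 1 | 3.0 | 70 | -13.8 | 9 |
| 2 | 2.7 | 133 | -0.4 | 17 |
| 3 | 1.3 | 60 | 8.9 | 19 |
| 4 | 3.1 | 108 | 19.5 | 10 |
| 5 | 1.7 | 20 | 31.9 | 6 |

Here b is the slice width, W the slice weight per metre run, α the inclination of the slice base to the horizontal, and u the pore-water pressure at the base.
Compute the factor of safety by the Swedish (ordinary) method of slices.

Ordinary method of slices: FS = Σ[c'·Δl_i + (W_i cosα_i − u_i·Δl_i)·tanφ'] / Σ W_i sinα_i, with Δl_i = b_i / cosα_i.
Slice 1: Δl = 3.0/cos(-13.8°) = 3.089 m; N'_1 = 70·cos(-13.8°) − 9·3.089 = 40.2; c'Δl = 8.96; W sinα = -16.7
Slice 2: Δl = 2.7/cos(-0.4°) = 2.700 m; N'_2 = 133·cos(-0.4°) − 17·2.700 = 87.1; c'Δl = 7.83; W sinα = -0.9
Slice 3: Δl = 1.3/cos8.9° = 1.316 m; N'_3 = 60·cos8.9° − 19·1.316 = 34.3; c'Δl = 3.82; W sinα = 9.3
Slice 4: Δl = 3.1/cos19.5° = 3.289 m; N'_4 = 108·cos19.5° − 10·3.289 = 68.9; c'Δl = 9.54; W sinα = 36.1
Slice 5: Δl = 1.7/cos31.9° = 2.002 m; N'_5 = 20·cos31.9° − 6·2.002 = 5.0; c'Δl = 5.81; W sinα = 10.6
Σc'Δl = 35.9 kN/m; ΣN' = 235.4 kN/m; ΣW sinα = 38.3 kN/m
Resisting = 35.9 + 235.4·tan21.4° = 35.9 + 92.3 = 128.2 kN/m
FS = 128.2 / 38.3 = 3.350

FS = 3.35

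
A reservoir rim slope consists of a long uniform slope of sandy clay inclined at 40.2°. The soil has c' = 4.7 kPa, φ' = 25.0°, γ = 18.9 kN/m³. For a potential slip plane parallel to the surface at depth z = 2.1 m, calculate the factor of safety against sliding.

FS = 0.79

For an infinite slope with a slip plane parallel to the surface (no pore pressure): FS = [c' + γz cos²β tanφ'] / [γz sinβ cosβ].
γz = 18.9·2.1 = 39.69 kN/m²
Numerator = 4.7 + 39.69·cos²40.2°·tan25.0° = 4.7 + 39.69·0.5834·0.4663 = 15.497 kPa
Denominator = 39.69·sin40.2°·cos40.2° = 39.69·0.6455·0.7638 = 19.567 kPa
FS = 15.497 / 19.567 = 0.792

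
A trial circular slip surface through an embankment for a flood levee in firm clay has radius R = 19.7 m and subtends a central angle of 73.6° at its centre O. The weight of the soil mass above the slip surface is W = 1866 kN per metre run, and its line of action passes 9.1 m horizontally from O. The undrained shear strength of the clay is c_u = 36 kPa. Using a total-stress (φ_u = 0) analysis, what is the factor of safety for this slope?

FS = 1.06

Taking moments about the centre O, the resisting moment is provided by the undrained shear strength acting along the arc:
Arc length L_a = R·θ = 19.7·(73.6°·π/180) = 19.7·1.2846 = 25.31 m
M_R = c_u·L_a·R = 36·25.31·19.7 = 17946.9 kN·m/m
M_D = W·d = 1866·9.1 = 16980.6 kN·m/m
FS = M_R / M_D = 17946.9 / 16980.6 = 1.057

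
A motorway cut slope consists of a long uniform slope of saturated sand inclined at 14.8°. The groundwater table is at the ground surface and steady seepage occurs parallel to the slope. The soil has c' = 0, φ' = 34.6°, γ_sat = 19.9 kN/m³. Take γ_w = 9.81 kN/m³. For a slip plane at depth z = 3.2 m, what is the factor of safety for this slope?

FS = 1.32

With seepage parallel to the slope and the water table at the surface, the effective normal stress on the slip plane uses the buoyant unit weight γ' = γ_sat − γ_w while the driving shear stress uses γ_sat:
FS = [c' + γ' z cos²β tanφ'] / [γ_sat z sinβ cosβ]
(For c' = 0 this reduces to FS = (γ'/γ_sat)·tanφ'/tanβ.)
γ' = 19.9 − 9.81 = 10.09 kN/m³
Numerator = 0.0 + 10.09·3.2·cos²14.8°·tan34.6° = 0.0 + 10.09·3.2·0.9347·0.6899 = 20.821 kPa
Denominator = 19.9·3.2·sin14.8°·cos14.8° = 19.9·3.2·0.2554·0.9668 = 15.727 kPa
FS = 20.821 / 15.727 = 1.324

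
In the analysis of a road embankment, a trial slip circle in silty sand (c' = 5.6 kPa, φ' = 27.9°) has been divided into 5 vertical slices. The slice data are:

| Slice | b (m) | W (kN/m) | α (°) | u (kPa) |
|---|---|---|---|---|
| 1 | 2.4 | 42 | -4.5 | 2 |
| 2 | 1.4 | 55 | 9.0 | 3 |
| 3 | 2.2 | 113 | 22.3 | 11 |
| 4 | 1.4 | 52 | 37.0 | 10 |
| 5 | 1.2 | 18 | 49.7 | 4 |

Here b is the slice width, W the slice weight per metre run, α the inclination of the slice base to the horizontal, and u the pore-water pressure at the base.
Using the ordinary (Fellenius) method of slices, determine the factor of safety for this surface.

FS = 1.69

Ordinary method of slices: FS = Σ[c'·Δl_i + (W_i cosα_i − u_i·Δl_i)·tanφ'] / Σ W_i sinα_i, with Δl_i = b_i / cosα_i.
Slice 1: Δl = 2.4/cos(-4.5°) = 2.407 m; N'_1 = 42·cos(-4.5°) − 2·2.407 = 37.1; c'Δl = 13.48; W sinα = -3.3
Slice 2: Δl = 1.4/cos9.0° = 1.417 m; N'_2 = 55·cos9.0° − 3·1.417 = 50.1; c'Δl = 7.94; W sinα = 8.6
Slice 3: Δl = 2.2/cos22.3° = 2.378 m; N'_3 = 113·cos22.3° − 11·2.378 = 78.4; c'Δl = 13.32; W sinα = 42.9
Slice 4: Δl = 1.4/cos37.0° = 1.753 m; N'_4 = 52·cos37.0° − 10·1.753 = 24.0; c'Δl = 9.82; W sinα = 31.3
Slice 5: Δl = 1.2/cos49.7° = 1.855 m; N'_5 = 18·cos49.7° − 4·1.855 = 4.2; c'Δl = 10.39; W sinα = 13.7
Σc'Δl = 54.9 kN/m; ΣN' = 193.7 kN/m; ΣW sinα = 93.2 kN/m
Resisting = 54.9 + 193.7·tan27.9° = 54.9 + 102.6 = 157.5 kN/m
FS = 157.5 / 93.2 = 1.690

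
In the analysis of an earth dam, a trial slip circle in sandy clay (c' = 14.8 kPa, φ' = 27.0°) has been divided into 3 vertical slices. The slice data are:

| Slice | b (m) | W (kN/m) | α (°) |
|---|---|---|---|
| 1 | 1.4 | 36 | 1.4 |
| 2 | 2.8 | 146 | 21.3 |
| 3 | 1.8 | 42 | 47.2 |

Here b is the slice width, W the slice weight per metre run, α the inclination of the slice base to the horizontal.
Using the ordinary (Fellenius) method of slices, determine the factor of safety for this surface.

FS = 2.44

Ordinary method of slices: FS = Σ[c'·Δl_i + (W_i cosα_i)·tanφ'] / Σ W_i sinα_i, with Δl_i = b_i / cosα_i.
Slice 1: Δl = 1.4/cos1.4° = 1.400 m; N'_1 = 36·cos1.4° = 36.0; c'Δl = 20.73; W sinα = 0.9
Slice 2: Δl = 2.8/cos21.3° = 3.005 m; N'_2 = 146·cos21.3° = 136.0; c'Δl = 44.48; W sinα = 53.0
Slice 3: Δl = 1.8/cos47.2° = 2.649 m; N'_3 = 42·cos47.2° = 28.5; c'Δl = 39.21; W sinα = 30.8
Σc'Δl = 104.4 kN/m; ΣN' = 200.6 kN/m; ΣW sinα = 84.7 kN/m
Resisting = 104.4 + 200.6·tan27.0° = 104.4 + 102.2 = 206.6 kN/m
FS = 206.6 / 84.7 = 2.438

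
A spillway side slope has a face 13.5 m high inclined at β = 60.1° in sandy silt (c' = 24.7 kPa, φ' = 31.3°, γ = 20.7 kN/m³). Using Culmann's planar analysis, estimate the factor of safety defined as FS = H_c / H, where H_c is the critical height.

H_c = (4c'/γ) · sinβ cosφ' / [1 − cos(β − φ')]
    = (4·24.7/20.7) · sin60.1°·cos31.3° / [1 − cos28.8°]
    = 4.773 · 0.7407 / 0.1237 = 28.58 m
FS = H_c / H = 28.58 / 13.5 = 2.117

FS = 2.12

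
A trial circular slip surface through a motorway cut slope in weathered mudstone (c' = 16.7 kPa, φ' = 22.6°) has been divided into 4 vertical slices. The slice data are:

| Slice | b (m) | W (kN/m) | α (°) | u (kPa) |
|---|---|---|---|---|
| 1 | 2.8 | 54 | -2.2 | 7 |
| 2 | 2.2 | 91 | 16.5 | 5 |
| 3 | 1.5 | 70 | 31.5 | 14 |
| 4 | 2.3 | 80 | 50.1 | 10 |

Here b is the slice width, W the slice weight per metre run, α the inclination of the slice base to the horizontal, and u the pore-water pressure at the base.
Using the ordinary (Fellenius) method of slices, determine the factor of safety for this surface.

FS = 1.98

Ordinary method of slices: FS = Σ[c'·Δl_i + (W_i cosα_i − u_i·Δl_i)·tanφ'] / Σ W_i sinα_i, with Δl_i = b_i / cosα_i.
Slice 1: Δl = 2.8/cos(-2.2°) = 2.802 m; N'_1 = 54·cos(-2.2°) − 7·2.802 = 34.3; c'Δl = 46.79; W sinα = -2.1
Slice 2: Δl = 2.2/cos16.5° = 2.294 m; N'_2 = 91·cos16.5° − 5·2.294 = 75.8; c'Δl = 38.32; W sinα = 25.8
Slice 3: Δl = 1.5/cos31.5° = 1.759 m; N'_3 = 70·cos31.5° − 14·1.759 = 35.1; c'Δl = 29.38; W sinα = 36.6
Slice 4: Δl = 2.3/cos50.1° = 3.586 m; N'_4 = 80·cos50.1° − 10·3.586 = 15.5; c'Δl = 59.88; W sinα = 61.4
Σc'Δl = 174.4 kN/m; ΣN' = 160.6 kN/m; ΣW sinα = 121.7 kN/m
Resisting = 174.4 + 160.6·tan22.6° = 174.4 + 66.9 = 241.2 kN/m
FS = 241.2 / 121.7 = 1.982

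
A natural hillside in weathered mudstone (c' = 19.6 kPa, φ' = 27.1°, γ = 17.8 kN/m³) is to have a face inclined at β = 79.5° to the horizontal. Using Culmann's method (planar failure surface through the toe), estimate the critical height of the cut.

H_c = 9.89 m

Culmann's analysis gives the critical failure plane at α_cr = (β + φ')/2 = (79.5 + 27.1)/2 = 53.3°, and the critical height
H_c = (4c'/γ) · sinβ cosφ' / [1 − cos(β − φ')]
    = (4·19.6/17.8) · sin79.5°·cos27.1° / [1 − cos(52.4°)]
    = 4.404 · 0.9833·0.8902 / [1 − 0.6101]
    = 4.404 · 0.8753 / 0.3899
    = 9.89 m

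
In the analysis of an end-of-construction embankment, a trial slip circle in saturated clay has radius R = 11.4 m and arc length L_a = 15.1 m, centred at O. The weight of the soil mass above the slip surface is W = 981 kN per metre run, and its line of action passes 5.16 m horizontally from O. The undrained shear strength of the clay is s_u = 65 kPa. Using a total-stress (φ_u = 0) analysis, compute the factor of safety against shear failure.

FS = 2.21

Taking moments about the centre O, the resisting moment is provided by the undrained shear strength acting along the arc:
M_R = s_u·L_a·R = 65·15.10·11.4 = 11189.1 kN·m/m
M_D = W·d = 981·5.16 = 5062.0 kN·m/m
FS = M_R / M_D = 11189.1 / 5062.0 = 2.210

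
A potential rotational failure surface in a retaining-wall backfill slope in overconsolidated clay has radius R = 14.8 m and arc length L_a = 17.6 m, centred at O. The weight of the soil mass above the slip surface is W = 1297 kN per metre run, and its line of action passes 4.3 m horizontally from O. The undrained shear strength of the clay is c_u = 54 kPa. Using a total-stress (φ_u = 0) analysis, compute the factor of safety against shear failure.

Taking moments about the centre O, the resisting moment is provided by the undrained shear strength acting along the arc:
M_R = c_u·L_a·R = 54·17.60·14.8 = 14065.9 kN·m/m
M_D = W·d = 1297·4.3 = 5577.1 kN·m/m
FS = M_R / M_D = 14065.9 / 5577.1 = 2.522

FS = 2.52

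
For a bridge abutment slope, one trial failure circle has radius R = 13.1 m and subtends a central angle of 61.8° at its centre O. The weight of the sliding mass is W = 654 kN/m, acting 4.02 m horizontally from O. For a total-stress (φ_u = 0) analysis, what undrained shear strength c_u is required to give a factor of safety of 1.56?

c_u = 22.2 kPa

FS = c_u·L_a·R / (W·d), so c_u = FS·W·d / (L_a·R).
Arc length L_a = R·θ = 13.1·(61.8°·π/180) = 13.1·1.0786 = 14.13 m
c_u = 1.56·654·4.02 / (14.13·13.1) = 4101.4 / 185.10 = 22.16 kPa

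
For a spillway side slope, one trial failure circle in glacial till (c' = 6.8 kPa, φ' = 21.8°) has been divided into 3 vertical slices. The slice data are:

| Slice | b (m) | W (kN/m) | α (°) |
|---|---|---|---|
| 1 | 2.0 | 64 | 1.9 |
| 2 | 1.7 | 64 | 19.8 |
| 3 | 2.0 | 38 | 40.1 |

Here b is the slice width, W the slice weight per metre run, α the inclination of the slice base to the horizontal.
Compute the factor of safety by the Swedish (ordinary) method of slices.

Ordinary method of slices: FS = Σ[c'·Δl_i + (W_i cosα_i)·tanφ'] / Σ W_i sinα_i, with Δl_i = b_i / cosα_i.
Slice 1: Δl = 2.0/cos1.9° = 2.001 m; N'_1 = 64·cos1.9° = 64.0; c'Δl = 13.61; W sinα = 2.1
Slice 2: Δl = 1.7/cos19.8° = 1.807 m; N'_2 = 64·cos19.8° = 60.2; c'Δl = 12.29; W sinα = 21.7
Slice 3: Δl = 2.0/cos40.1° = 2.615 m; N'_3 = 38·cos40.1° = 29.1; c'Δl = 17.78; W sinα = 24.5
Σc'Δl = 43.7 kN/m; ΣN' = 153.2 kN/m; ΣW sinα = 48.3 kN/m
Resisting = 43.7 + 153.2·tan21.8° = 43.7 + 61.3 = 105.0 kN/m
FS = 105.0 / 48.3 = 2.174

FS = 2.17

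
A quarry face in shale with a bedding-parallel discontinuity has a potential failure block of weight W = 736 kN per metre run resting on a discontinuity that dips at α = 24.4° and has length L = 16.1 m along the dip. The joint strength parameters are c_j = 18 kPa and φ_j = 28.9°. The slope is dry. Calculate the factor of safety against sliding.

FS = 2.17

Resolving the block weight along and normal to the plane and applying the Mohr–Coulomb strength on the joint:
N' = W cosα = 736·cos24.4° = 670.3 kN/m
Driving force T = W sinα = 736·sin24.4° = 304.0 kN/m
Resisting force R = c_j·L + N'·tanφ_j = 18·16.1 + 670.3·tan28.9° = 289.8 + 370.0 = 659.8 kN/m
FS = R / T = 659.8 / 304.0 = 2.170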